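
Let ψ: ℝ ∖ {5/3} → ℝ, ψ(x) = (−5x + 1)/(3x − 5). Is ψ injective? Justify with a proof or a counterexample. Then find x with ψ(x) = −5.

12/5

Suppose ψ(a) = ψ(b). Cross-multiplying: (−5a + 1)(3b − 5) = (−5b + 1)(3a − 5).
Expanding both sides and cancelling the symmetric terms leaves 22·(a − b) = 0. Since 22 ≠ 0, a = b. Hence ψ is injective.
Solving ψ(x) = −5: cross-multiplying gives −5x + 1 = −5(3x − 5), which rearranges to 10x = 24, so x = 12/5.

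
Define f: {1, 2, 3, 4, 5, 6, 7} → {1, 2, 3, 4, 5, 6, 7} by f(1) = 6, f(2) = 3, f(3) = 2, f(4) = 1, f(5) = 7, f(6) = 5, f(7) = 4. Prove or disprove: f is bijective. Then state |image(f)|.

The values 6, 3, 2, 1, 7, 5, 4 are a permutation of {1, 2, 3, 4, 5, 6, 7}: each element appears exactly once.
So f is injective and surjective, hence bijective.
The image of f is {1, 2, 3, 4, 5, 6, 7}, which has 7 elements.

7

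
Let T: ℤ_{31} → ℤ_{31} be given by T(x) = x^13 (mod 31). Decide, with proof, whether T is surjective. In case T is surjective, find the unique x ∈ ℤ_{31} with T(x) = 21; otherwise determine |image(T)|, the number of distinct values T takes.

Since 31 is prime, the nonzero elements of ℤ_{31} form a cyclic group of order 30.
As gcd(13, 30) = 1, raising to the 13th power is a bijection on this group: if a^13 ≡ b^13 then (ab^{−1})^13 = 1, and the only element of order dividing gcd(13, 30) = 1 is 1, so a = b.
With T(0) = 0 this makes T injective on all of ℤ_{31}, hence bijective (finite equal-size domain and codomain). In particular T is surjective.
Since T is surjective, we find the preimage of 21. The inverse of x ↦ x^13 on (ℤ_{31})^× is x ↦ x^7, because 13·7 = 91 = 3·30 + 1 ≡ 1 (mod 30) and x^{30} = 1 for x ≠ 0 (Fermat). So T⁻¹(21) = 21^7 mod 31.
Repeated squaring mod 31: 21^1 ≡ 21, 21^2 ≡ 21² = 441 ≡ 7, 21^4 ≡ 7² = 49 ≡ 18. Since 7 = 4 + 2 + 1, 21^7 ≡ 18·7·21: 18·7 = 126 ≡ 2, then 2·21 = 42 ≡ 11. So 21^7 ≡ 11 (mod 31).
Hence T⁻¹(21) = 11.

11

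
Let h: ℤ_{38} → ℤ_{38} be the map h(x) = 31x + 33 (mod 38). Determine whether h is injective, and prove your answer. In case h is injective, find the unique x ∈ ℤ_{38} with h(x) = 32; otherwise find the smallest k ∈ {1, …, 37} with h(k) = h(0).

11

By definition, h is injective when h(u) = h(v) forces u = v.
If h(u) = h(v), then 31u ≡ 31v (mod 38). Because gcd(31, 38) = 1, we may cancel 31 to get u ≡ v (mod 38).
Therefore h is injective.
We now compute 31⁻¹ mod 38 explicitly. Euclid's algorithm: 38 = 1·31 + 7, 31 = 4·7 + 3, 7 = 2·3 + 1; back-substituting gives 1 = 27·31 − 22·38, so 31⁻¹ ≡ 27 (mod 38).
Since h is injective, we compute h⁻¹(32): solve 31x + 33 ≡ 32 (mod 38), i.e. 31x ≡ 37 (mod 38).
Multiplying by 31⁻¹ = 27 gives x ≡ 27·37 = 999 = 26·38 + 11 ≡ 11 (mod 38).
Check: h(11) = 31·11 + 33 = 374 = 9·38 + 32 ≡ 32 (mod 38).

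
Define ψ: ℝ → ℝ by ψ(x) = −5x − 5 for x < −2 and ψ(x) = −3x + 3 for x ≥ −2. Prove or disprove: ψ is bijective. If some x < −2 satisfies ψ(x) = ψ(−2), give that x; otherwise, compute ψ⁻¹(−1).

Both pieces are strictly decreasing (slopes −5 and −3), so each is injective on its own interval.
The left piece maps (−∞, −2) onto (5, ∞); the right piece maps [−2, ∞) onto (−∞, 9].
These images overlap. In particular ψ(−2) = 9 (right piece), and solving −5x − 5 = 9 on the left piece gives x = −14/5 < −2.
So ψ(−14/5) = ψ(−2) with −14/5 ≠ −2, and ψ is not injective, hence not bijective. This x = −14/5 is the requested value below −2.

-14/5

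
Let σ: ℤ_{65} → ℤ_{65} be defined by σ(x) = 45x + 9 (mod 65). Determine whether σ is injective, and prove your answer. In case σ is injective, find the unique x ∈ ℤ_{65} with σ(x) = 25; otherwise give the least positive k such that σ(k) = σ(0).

We have gcd(45, 65) = 5 > 1. Taking u = 0 and v = 13: σ(0) = 9 and σ(13) = 45·13 + 9 = 594 ≡ 9 (mod 65).
So σ(0) = σ(13) while 0 ≠ 13, so σ is not injective.
Since σ is not injective, we find the least positive k with σ(k) = σ(0): this means 45k ≡ 0 (mod 65), i.e. 65 ∣ 45k. Since gcd(45, 65) = 5, dividing through by 5 this holds exactly when 13 ∣ 9k, and as gcd(9, 13) = 1, exactly when 13 ∣ k.
The smallest positive such k is 13.

13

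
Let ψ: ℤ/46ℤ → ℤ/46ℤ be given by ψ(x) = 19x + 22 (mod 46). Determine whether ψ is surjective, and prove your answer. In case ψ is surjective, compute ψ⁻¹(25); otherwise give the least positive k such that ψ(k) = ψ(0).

Recall that ψ is surjective if every y in the codomain equals ψ(x) for some x in the domain.
Since gcd(19, 46) = 1, 19 is invertible modulo 46. Euclid's algorithm: 46 = 2·19 + 8, 19 = 2·8 + 3, 8 = 2·3 + 2, 3 = 1·2 + 1; back-substituting gives 1 = 17·19 − 7·46, so 19⁻¹ ≡ 17 (mod 46).
For any y ∈ ℤ/46ℤ, x = 17(y − 22) mod 46 satisfies ψ(x) = 19·17(y − 22) + 22 ≡ y (since 19·17 ≡ 1 mod 46). So every y has a preimage.
Hence ψ is surjective.
Since ψ is surjective, we find ψ⁻¹(25): we need 19x ≡ 25 − 22 ≡ 3 (mod 46). Using 19⁻¹ = 17: x ≡ 17·3 = 51 = 1·46 + 5, so x = 5.
Check: ψ(5) = 19·5 + 22 = 117 = 2·46 + 25 ≡ 25 (mod 46).

5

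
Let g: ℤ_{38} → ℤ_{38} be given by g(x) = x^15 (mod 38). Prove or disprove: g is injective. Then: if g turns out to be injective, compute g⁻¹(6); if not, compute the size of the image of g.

g(4): Repeated squaring mod 38: 4^1 ≡ 4, 4^2 ≡ 4² = 16, 4^4 ≡ 16² = 256 ≡ 28, 4^8 ≡ 28² = 784 ≡ 24. Since 15 = 8 + 4 + 2 + 1, 4^15 ≡ 24·28·16·4: 24·28 = 672 ≡ 26, then 26·16 = 416 ≡ 36, then 36·4 = 144 ≡ 30. So 4^15 ≡ 30 (mod 38).
g(6): Repeated squaring mod 38: 6^1 ≡ 6, 6^2 ≡ 6² = 36, 6^4 ≡ 36² = 1296 ≡ 4, 6^8 ≡ 4² = 16. Since 15 = 8 + 4 + 2 + 1, 6^15 ≡ 16·4·36·6: 16·4 = 64 ≡ 26, then 26·36 = 936 ≡ 24, then 24·6 = 144 ≡ 30. So 6^15 ≡ 30 (mod 38).
So g(4) = g(6) = 30 while 4 ≠ 6, therefore g is not injective.
Since g is not injective, we determine |image(g)|. Computing x^15 mod 38 for each x (by repeated squaring, reducing mod 38 at every step), the values g(0), g(1), …, g(37) are: 0, 1, 12, 31, 30, 7, 30, 1, 18, 11, 8, 1, 18, 27, 12, 27, 26, 7, 18, 19, 20, 31, 12, 11, 26, 11, 20, 37, 30, 27, 20, 37, 8, 31, 8, 7, 26, 37.
The distinct values are {0, 1, 7, 8, 11, 12, 18, 19, 20, 26, 27, 30, 31, 37}; there are 14 of them.

14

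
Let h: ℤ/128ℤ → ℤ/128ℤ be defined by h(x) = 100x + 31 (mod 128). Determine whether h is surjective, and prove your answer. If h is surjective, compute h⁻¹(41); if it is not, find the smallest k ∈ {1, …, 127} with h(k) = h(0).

32

Since gcd(100, 128) = 4, we have 100x ≡ 0 (mod 4) for all x, so h(x) ≡ 3 (mod 4).
But 0 ≢ 3 (mod 4), so 0 ∈ ℤ/128ℤ has no preimage. So h is not surjective.
Since h is not surjective, we find the least positive k with h(k) = h(0): this means 100k ≡ 0 (mod 128), i.e. 128 ∣ 100k. Since gcd(100, 128) = 4, dividing through by 4 this holds exactly when 32 ∣ 25k, and as gcd(25, 32) = 1, exactly when 32 ∣ k.
The smallest positive such k is 32.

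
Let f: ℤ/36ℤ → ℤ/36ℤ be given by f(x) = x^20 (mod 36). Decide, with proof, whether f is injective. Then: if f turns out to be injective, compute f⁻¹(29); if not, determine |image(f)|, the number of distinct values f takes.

8

f(0) = 0^20 = 0.
f(6): Repeated squaring mod 36: 6^1 ≡ 6, 6^2 ≡ 6² = 36 ≡ 0, 6^4 ≡ 0² = 0, 6^8 ≡ 0² = 0, 6^16 ≡ 0² = 0. Since 20 = 16 + 4, 6^20 ≡ 0·0: 0·0 = 0. So 6^20 ≡ 0 (mod 36).
So f(0) = f(6) = 0 while 0 ≠ 6, so f is not injective.
Since f is not injective, we determine |image(f)|. Computing x^20 mod 36 for each x (by repeated squaring, reducing mod 36 at every step), the values f(0), f(1), …, f(35) are: 0, 1, 4, 9, 16, 25, 0, 13, 28, 9, 28, 13, 0, 25, 16, 9, 4, 1, 0, 1, 4, 9, 16, 25, 0, 13, 28, 9, 28, 13, 0, 25, 16, 9, 4, 1.
The distinct values are {0, 1, 4, 9, 13, 16, 25, 28}; there are 8 of them.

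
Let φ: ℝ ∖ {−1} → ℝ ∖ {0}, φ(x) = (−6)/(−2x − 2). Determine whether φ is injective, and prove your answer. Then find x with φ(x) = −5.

Suppose φ(x_1) = φ(x_2). Cross-multiplying: (−6)(−2x_2 − 2) = (−6)(−2x_1 − 2).
Expanding both sides and cancelling the symmetric terms leaves −12·(x_1 − x_2) = 0. Since −12 ≠ 0, x_1 = x_2. Thus φ is injective.
Solving φ(x) = −5: cross-multiplying gives −6 = −5(−2x − 2), which rearranges to −10x = 16, so x = −8/5.

-8/5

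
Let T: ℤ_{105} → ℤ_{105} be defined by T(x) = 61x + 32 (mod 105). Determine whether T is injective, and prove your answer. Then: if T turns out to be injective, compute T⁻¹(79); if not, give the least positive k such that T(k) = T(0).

92

Recall that T is injective if T(a) = T(b) implies a = b.
Suppose T(a) = T(b) in ℤ_{105}. Then 61a + 32 ≡ 61b + 32 (mod 105), therefore 61(a − b) ≡ 0 (mod 105).
Since gcd(61, 105) = 1, 61 is invertible modulo 105, thus a − b ≡ 0 (mod 105), i.e. a = b.
So T is injective.
We now compute 61⁻¹ mod 105 explicitly. Euclid's algorithm: 105 = 1·61 + 44, 61 = 1·44 + 17, 44 = 2·17 + 10, 17 = 1·10 + 7, 10 = 1·7 + 3, 7 = 2·3 + 1; back-substituting gives 1 = 31·61 − 18·105, so 61⁻¹ ≡ 31 (mod 105).
Since T is injective, we compute T⁻¹(79): solve 61x + 32 ≡ 79 (mod 105), i.e. 61x ≡ 47 (mod 105).
Multiplying by 61⁻¹ = 31 gives x ≡ 31·47 = 1457 = 13·105 + 92 ≡ 92 (mod 105).
Check: T(92) = 61·92 + 32 = 5644 = 53·105 + 79 ≡ 79 (mod 105).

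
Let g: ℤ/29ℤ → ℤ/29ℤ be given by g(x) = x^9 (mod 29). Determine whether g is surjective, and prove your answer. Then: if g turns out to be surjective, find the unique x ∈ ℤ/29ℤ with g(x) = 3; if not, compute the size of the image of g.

Since 29 is prime, the nonzero elements of ℤ/29ℤ form a cyclic group of order 28.
As gcd(9, 28) = 1, raising to the 9th power is a bijection on this group: if u^9 ≡ v^9 then (uv^{−1})^9 = 1, and the only element of order dividing gcd(9, 28) = 1 is 1, so u = v.
With g(0) = 0 this makes g injective on all of ℤ/29ℤ, hence bijective (finite equal-size domain and codomain). In particular g is surjective.
Since g is surjective, we find the preimage of 3. The inverse of x ↦ x^9 on (ℤ/29ℤ)^× is x ↦ x^25, because 9·25 = 225 = 8·28 + 1 ≡ 1 (mod 28) and x^{28} = 1 for x ≠ 0 (Fermat). So g⁻¹(3) = 3^25 mod 29.
Repeated squaring mod 29: 3^1 ≡ 3, 3^2 ≡ 3² = 9, 3^4 ≡ 9² = 81 ≡ 23, 3^8 ≡ 23² = 529 ≡ 7, 3^16 ≡ 7² = 49 ≡ 20. Since 25 = 16 + 8 + 1, 3^25 ≡ 20·7·3: 20·7 = 140 ≡ 24, then 24·3 = 72 ≡ 14. So 3^25 ≡ 14 (mod 29).
Hence g⁻¹(3) = 14.

14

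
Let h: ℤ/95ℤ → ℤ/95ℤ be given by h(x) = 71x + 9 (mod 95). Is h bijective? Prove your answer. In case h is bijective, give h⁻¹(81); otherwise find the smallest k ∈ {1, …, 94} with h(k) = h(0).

By definition, injectivity means: for all x_1, x_2 in the domain, h(x_1) = h(x_2) implies x_1 = x_2.
Suppose h(x_1) = h(x_2) in ℤ/95ℤ. Then 71x_1 + 9 ≡ 71x_2 + 9 (mod 95), hence 71(x_1 − x_2) ≡ 0 (mod 95).
Since gcd(71, 95) = 1, 71 is invertible modulo 95, thus x_1 − x_2 ≡ 0 (mod 95), i.e. x_1 = x_2.
We now compute 71⁻¹ mod 95 explicitly. Euclid's algorithm: 95 = 1·71 + 24, 71 = 2·24 + 23, 24 = 1·23 + 1; back-substituting gives 1 = 91·71 − 68·95, so 71⁻¹ ≡ 91 (mod 95).
For any y ∈ ℤ/95ℤ, x = 91(y − 9) mod 95 satisfies h(x) = 71·91(y − 9) + 9 ≡ y (since 71·91 ≡ 1 mod 95). So every y has a preimage.
Thus h is bijective.
Since h is bijective, we find h⁻¹(81): we need 71x ≡ 81 − 9 ≡ 72 (mod 95). Using 71⁻¹ = 91: x ≡ 91·72 = 6552 = 68·95 + 92, so x = 92.
Check: h(92) = 71·92 + 9 = 6541 = 68·95 + 81 ≡ 81 (mod 95).

92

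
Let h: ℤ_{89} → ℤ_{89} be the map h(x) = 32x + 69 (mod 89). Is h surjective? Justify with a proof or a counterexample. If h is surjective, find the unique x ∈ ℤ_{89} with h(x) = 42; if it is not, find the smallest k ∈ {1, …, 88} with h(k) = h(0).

52

By definition, h is surjective if every y in the codomain equals h(x) for some x in the domain.
Since gcd(32, 89) = 1, 32 is invertible modulo 89. Euclid's algorithm: 89 = 2·32 + 25, 32 = 1·25 + 7, 25 = 3·7 + 4, 7 = 1·4 + 3, 4 = 1·3 + 1; back-substituting gives 1 = 64·32 − 23·89, so 32⁻¹ ≡ 64 (mod 89).
For any y ∈ ℤ_{89}, x = 64(y − 69) mod 89 satisfies h(x) = 32·64(y − 69) + 69 ≡ y (since 32·64 ≡ 1 mod 89). So every y has a preimage.
Hence h is surjective.
Since h is surjective, we find h⁻¹(42): we need 32x ≡ 42 − 69 ≡ 62 (mod 89). Using 32⁻¹ = 64: x ≡ 64·62 = 3968 = 44·89 + 52, so x = 52.
Check: h(52) = 32·52 + 69 = 1733 = 19·89 + 42 ≡ 42 (mod 89).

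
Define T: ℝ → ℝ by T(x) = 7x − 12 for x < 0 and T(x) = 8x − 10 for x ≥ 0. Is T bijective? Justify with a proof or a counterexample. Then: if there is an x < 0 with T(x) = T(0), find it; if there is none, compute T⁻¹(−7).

3/8

Both pieces are strictly increasing (slopes 7 and 8), so each is injective on its own interval.
The left piece maps (−∞, 0) onto (−∞, −12); the right piece maps [0, ∞) onto [−10, ∞).
The images leave a gap (−12 has no preimage), so T is not surjective, hence not bijective.
Because the two images are disjoint, no x < 0 has T(x) = T(0), so we compute T⁻¹(−7): −7 lies in [−10, ∞), so solve 8x − 10 = −7: x = (−7 + 10)/8 = 3/8.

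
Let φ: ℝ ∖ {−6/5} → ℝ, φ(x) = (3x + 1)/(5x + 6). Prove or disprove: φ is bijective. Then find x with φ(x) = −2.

-1

If φ(x) = 3/5, cross-multiplying gives 5(3x + 1) = 3(5x + 6), which simplifies to 5 = 18 — false.  So 3/5 has no preimage and φ is not surjective.
So φ is not bijective.
Solving φ(x) = −2: cross-multiplying gives 3x + 1 = −2(5x + 6), which rearranges to 13x = −13, so x = −1.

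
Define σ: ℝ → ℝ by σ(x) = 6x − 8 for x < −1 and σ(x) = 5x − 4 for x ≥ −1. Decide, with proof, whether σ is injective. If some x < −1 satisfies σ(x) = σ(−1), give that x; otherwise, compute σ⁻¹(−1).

Both pieces are strictly increasing (slopes 6 and 5), so each is injective on its own interval.
The left piece maps (−∞, −1) onto (−∞, −14); the right piece maps [−1, ∞) onto [−9, ∞).
These images are disjoint, so no value is attained by both pieces. Therefore σ is injective.
Because the two images are disjoint, no x < −1 has σ(x) = σ(−1), so we compute σ⁻¹(−1): −1 lies in [−9, ∞), so solve 5x − 4 = −1: x = (−1 + 4)/5 = 3/5.

3/5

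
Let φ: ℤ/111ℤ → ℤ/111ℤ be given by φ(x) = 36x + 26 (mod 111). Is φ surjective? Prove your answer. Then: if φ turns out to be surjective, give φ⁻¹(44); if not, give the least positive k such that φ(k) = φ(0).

Since gcd(36, 111) = 3, we have 36x ≡ 0 (mod 3) for all x, so φ(x) ≡ 2 (mod 3).
But 0 ≢ 2 (mod 3), so 0 ∈ ℤ/111ℤ has no preimage. Thus φ is not surjective.
Since φ is not surjective, we find the least positive k with φ(k) = φ(0): this means 36k ≡ 0 (mod 111), i.e. 111 ∣ 36k. Since gcd(36, 111) = 3, dividing through by 3 this holds exactly when 37 ∣ 12k, and as gcd(12, 37) = 1, exactly when 37 ∣ k.
The smallest positive such k is 37.

37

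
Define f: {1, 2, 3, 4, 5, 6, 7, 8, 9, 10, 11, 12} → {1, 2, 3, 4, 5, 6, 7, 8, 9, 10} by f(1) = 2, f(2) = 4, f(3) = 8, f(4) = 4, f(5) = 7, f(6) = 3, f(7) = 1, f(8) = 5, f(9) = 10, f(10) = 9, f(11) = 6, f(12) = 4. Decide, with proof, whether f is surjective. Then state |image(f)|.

Every element of the codomain has a preimage: 1 = f(7), 2 = f(1), 3 = f(6), 4 = f(2), 5 = f(8), 6 = f(11), 7 = f(5), 8 = f(3), 9 = f(10), 10 = f(9).
Therefore f is surjective.
The image of f is {1, 2, 3, 4, 5, 6, 7, 8, 9, 10}, which has 10 elements.

10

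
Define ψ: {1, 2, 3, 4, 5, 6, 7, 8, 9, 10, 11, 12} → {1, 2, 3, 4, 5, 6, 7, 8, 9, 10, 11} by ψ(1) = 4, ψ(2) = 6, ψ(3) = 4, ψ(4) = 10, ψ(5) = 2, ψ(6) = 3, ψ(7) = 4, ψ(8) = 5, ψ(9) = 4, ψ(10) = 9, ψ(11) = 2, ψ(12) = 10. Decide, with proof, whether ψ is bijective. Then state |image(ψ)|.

ψ(1) = 4 = ψ(3) with 1 ≠ 3, so ψ is not injective, hence not bijective.
The image of ψ is {2, 3, 4, 5, 6, 9, 10}, which has 7 elements.

7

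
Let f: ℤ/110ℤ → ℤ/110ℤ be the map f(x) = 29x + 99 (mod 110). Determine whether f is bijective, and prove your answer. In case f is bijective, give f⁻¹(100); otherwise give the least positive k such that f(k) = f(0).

If f(u) = f(v), then 29u ≡ 29v (mod 110). Because gcd(29, 110) = 1, we may cancel 29 to get u ≡ v (mod 110).
We now compute 29⁻¹ mod 110 explicitly. Euclid's algorithm: 110 = 3·29 + 23, 29 = 1·23 + 6, 23 = 3·6 + 5, 6 = 1·5 + 1; back-substituting gives 1 = 19·29 − 5·110, so 29⁻¹ ≡ 19 (mod 110).
For any y ∈ ℤ/110ℤ, x = 19(y − 99) mod 110 satisfies f(x) = 29·19(y − 99) + 99 ≡ y (since 29·19 ≡ 1 mod 110). So every y has a preimage.
Therefore f is bijective.
Since f is bijective, we find f⁻¹(100): we need 29x ≡ 100 − 99 ≡ 1 (mod 110). Using 29⁻¹ = 19: x ≡ 19·1 = 19, so x = 19.
Check: f(19) = 29·19 + 99 = 650 = 5·110 + 100 ≡ 100 (mod 110).

19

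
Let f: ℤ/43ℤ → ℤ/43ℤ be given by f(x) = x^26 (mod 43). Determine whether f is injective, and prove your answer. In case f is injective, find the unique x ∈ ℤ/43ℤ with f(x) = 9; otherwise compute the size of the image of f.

22

f(21): Repeated squaring mod 43: 21^1 ≡ 21, 21^2 ≡ 21² = 441 ≡ 11, 21^4 ≡ 11² = 121 ≡ 35, 21^8 ≡ 35² = 1225 ≡ 21, 21^16 ≡ 21² = 441 ≡ 11. Since 26 = 16 + 8 + 2, 21^26 ≡ 11·21·11: 11·21 = 231 ≡ 16, then 16·11 = 176 ≡ 4. So 21^26 ≡ 4 (mod 43).
f(22): Repeated squaring mod 43: 22^1 ≡ 22, 22^2 ≡ 22² = 484 ≡ 11, 22^4 ≡ 11² = 121 ≡ 35, 22^8 ≡ 35² = 1225 ≡ 21, 22^16 ≡ 21² = 441 ≡ 11. Since 26 = 16 + 8 + 2, 22^26 ≡ 11·21·11: 11·21 = 231 ≡ 16, then 16·11 = 176 ≡ 4. So 22^26 ≡ 4 (mod 43).
So f(21) = f(22) = 4 while 21 ≠ 22, therefore f is not injective.
Since f is not injective, we determine |image(f)|. Computing x^26 mod 43 for each x (by repeated squaring, reducing mod 43 at every step), the values f(0), f(1), …, f(42) are: 0, 1, 11, 15, 35, 14, 36, 6, 41, 10, 25, 16, 9, 31, 23, 38, 21, 40, 24, 13, 17, 4, 4, 17, 13, 24, 40, 21, 38, 23, 31, 9, 16, 25, 10, 41, 6, 36, 14, 35, 15, 11, 1.
The distinct values are {0, 1, 4, 6, 9, 10, 11, 13, 14, 15, 16, 17, 21, 23, 24, 25, 31, 35, 36, 38, 40, 41}; there are 22 of them.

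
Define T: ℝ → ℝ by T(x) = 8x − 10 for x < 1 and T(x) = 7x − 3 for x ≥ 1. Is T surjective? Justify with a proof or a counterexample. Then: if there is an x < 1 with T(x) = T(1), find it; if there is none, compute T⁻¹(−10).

0

Both pieces are strictly increasing (slopes 8 and 7), so each is injective on its own interval.
The left piece maps (−∞, 1) onto (−∞, −2); the right piece maps [1, ∞) onto [4, ∞).
The union (−∞, −2) ∪ [4, ∞) omits the interval between −2 and 4; in particular −2 has no preimage. So T is not surjective.
Because the two images are disjoint, no x < 1 has T(x) = T(1), so we compute T⁻¹(−10): −10 lies in (−∞, −2), so solve 8x − 10 = −10: x = (−10 + 10)/8 = 0.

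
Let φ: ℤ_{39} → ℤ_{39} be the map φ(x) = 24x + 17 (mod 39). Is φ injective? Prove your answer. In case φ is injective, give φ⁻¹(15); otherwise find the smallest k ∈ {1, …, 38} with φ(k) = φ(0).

13

By definition, φ is injective when φ(x_1) = φ(x_2) forces x_1 = x_2.
We have gcd(24, 39) = 3 > 1. Taking x_1 = 0 and x_2 = 13: φ(0) = 17 and φ(13) = 24·13 + 17 = 329 ≡ 17 (mod 39).
So φ(0) = φ(13) while 0 ≠ 13, hence φ is not injective.
Since φ is not injective, we find the least positive k with φ(k) = φ(0): this means 24k ≡ 0 (mod 39), i.e. 39 ∣ 24k. Since gcd(24, 39) = 3, dividing through by 3 this holds exactly when 13 ∣ 8k, and as gcd(8, 13) = 1, exactly when 13 ∣ k.
The smallest positive such k is 13.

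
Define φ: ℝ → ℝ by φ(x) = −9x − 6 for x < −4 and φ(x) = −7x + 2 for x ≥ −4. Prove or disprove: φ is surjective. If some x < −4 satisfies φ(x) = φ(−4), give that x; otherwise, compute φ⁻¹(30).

-4

Both pieces are strictly decreasing (slopes −9 and −7), so each is injective on its own interval.
The left piece maps (−∞, −4) onto (30, ∞); the right piece maps [−4, ∞) onto (−∞, 30].
These images together cover ℝ, so φ is surjective.
Because the two images are disjoint, no x < −4 has φ(x) = φ(−4), so we compute φ⁻¹(30): 30 lies in (−∞, 30], so solve −7x + 2 = 30: x = (30 − 2)/(−7) = −4.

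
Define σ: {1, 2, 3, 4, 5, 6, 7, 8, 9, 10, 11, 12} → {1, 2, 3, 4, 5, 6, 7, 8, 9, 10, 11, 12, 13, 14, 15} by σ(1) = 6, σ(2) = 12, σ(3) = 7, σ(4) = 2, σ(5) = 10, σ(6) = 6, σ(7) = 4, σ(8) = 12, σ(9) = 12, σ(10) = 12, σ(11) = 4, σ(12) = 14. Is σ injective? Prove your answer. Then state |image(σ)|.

7

σ(1) = 6 = σ(6) with 1 ≠ 6, so σ is not injective.
The image of σ is {2, 4, 6, 7, 10, 12, 14}, which has 7 elements.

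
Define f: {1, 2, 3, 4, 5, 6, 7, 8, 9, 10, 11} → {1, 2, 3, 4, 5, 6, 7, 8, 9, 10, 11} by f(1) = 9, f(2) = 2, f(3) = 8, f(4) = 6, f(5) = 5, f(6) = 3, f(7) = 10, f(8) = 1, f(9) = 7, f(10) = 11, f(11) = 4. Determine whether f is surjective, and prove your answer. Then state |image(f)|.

11

Every element of the codomain has a preimage: 1 = f(8), 2 = f(2), 3 = f(6), 4 = f(11), 5 = f(5), 6 = f(4), 7 = f(9), 8 = f(3), 9 = f(1), 10 = f(7), 11 = f(10).
So f is surjective.
The image of f is {1, 2, 3, 4, 5, 6, 7, 8, 9, 10, 11}, which has 11 elements.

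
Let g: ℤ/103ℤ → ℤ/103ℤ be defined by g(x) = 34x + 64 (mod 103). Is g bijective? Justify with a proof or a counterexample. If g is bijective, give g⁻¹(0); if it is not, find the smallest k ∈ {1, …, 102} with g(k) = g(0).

89

Recall that g is injective if g(x_1) = g(x_2) implies x_1 = x_2.
Suppose g(x_1) = g(x_2) in ℤ/103ℤ. Then 34x_1 + 64 ≡ 34x_2 + 64 (mod 103), hence 34(x_1 − x_2) ≡ 0 (mod 103).
Since gcd(34, 103) = 1, 34 is invertible modulo 103, therefore x_1 − x_2 ≡ 0 (mod 103), i.e. x_1 = x_2.
We now compute 34⁻¹ mod 103 explicitly. Euclid's algorithm: 103 = 3·34 + 1; back-substituting gives 1 = 100·34 − 33·103, so 34⁻¹ ≡ 100 (mod 103).
Then y ↦ 100(y − 64) is a two-sided inverse to g, so every y ∈ ℤ/103ℤ has a preimage.
So g is bijective.
Since g is bijective, we compute g⁻¹(0): solve 34x + 64 ≡ 0 (mod 103), i.e. 34x ≡ 39 (mod 103).
Multiplying by 34⁻¹ = 100 gives x ≡ 100·39 = 3900 = 37·103 + 89 ≡ 89 (mod 103).
Check: g(89) = 34·89 + 64 = 3090 = 30·103 + 0 ≡ 0 (mod 103).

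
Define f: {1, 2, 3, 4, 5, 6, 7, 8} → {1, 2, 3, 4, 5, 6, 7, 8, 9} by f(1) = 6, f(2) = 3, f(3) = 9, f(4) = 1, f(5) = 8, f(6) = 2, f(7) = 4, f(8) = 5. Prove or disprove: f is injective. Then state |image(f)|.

8

The values f(1), …, f(8) are 6, 3, 9, 1, 8, 2, 4, 5 — all distinct.
So f(u) = f(v) only when u = v, and f is injective.
The image of f is {1, 2, 3, 4, 5, 6, 8, 9}, which has 8 elements.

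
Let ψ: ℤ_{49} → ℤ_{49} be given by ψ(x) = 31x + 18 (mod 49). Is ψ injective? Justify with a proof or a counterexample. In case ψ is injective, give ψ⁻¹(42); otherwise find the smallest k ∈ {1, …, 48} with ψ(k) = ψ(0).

15

By definition, ψ is injective if ψ(s) = ψ(t) implies s = t.
If ψ(s) = ψ(t), then 31s ≡ 31t (mod 49). Because gcd(31, 49) = 1, we may cancel 31 to get s ≡ t (mod 49).
Therefore ψ is injective.
We now compute 31⁻¹ mod 49 explicitly. Euclid's algorithm: 49 = 1·31 + 18, 31 = 1·18 + 13, 18 = 1·13 + 5, 13 = 2·5 + 3, 5 = 1·3 + 2, 3 = 1·2 + 1; back-substituting gives 1 = 19·31 − 12·49, so 31⁻¹ ≡ 19 (mod 49).
Since ψ is injective, we compute ψ⁻¹(42): solve 31x + 18 ≡ 42 (mod 49), i.e. 31x ≡ 24 (mod 49).
Multiplying by 31⁻¹ = 19 gives x ≡ 19·24 = 456 = 9·49 + 15 ≡ 15 (mod 49).
Check: ψ(15) = 31·15 + 18 = 483 = 9·49 + 42 ≡ 42 (mod 49).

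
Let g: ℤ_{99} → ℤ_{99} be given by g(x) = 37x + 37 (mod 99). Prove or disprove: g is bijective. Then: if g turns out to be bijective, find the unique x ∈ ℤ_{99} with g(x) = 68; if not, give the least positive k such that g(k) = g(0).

49

If g(a) = g(b), then 37a ≡ 37b (mod 99). Because gcd(37, 99) = 1, we may cancel 37 to get a ≡ b (mod 99).
We now compute 37⁻¹ mod 99 explicitly. Euclid's algorithm: 99 = 2·37 + 25, 37 = 1·25 + 12, 25 = 2·12 + 1; back-substituting gives 1 = 91·37 − 34·99, so 37⁻¹ ≡ 91 (mod 99).
For any y ∈ ℤ_{99}, x = 91(y − 37) mod 99 satisfies g(x) = 37·91(y − 37) + 37 ≡ y (since 37·91 ≡ 1 mod 99). So every y has a preimage.
Therefore g is bijective.
Since g is bijective, we compute g⁻¹(68): solve 37x + 37 ≡ 68 (mod 99), i.e. 37x ≡ 31 (mod 99).
Multiplying by 37⁻¹ = 91 gives x ≡ 91·31 = 2821 = 28·99 + 49 ≡ 49 (mod 99).
Check: g(49) = 37·49 + 37 = 1850 = 18·99 + 68 ≡ 68 (mod 99).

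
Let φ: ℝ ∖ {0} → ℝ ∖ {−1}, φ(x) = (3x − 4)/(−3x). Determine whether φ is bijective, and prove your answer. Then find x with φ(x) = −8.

-4/21

Suppose φ(x_1) = φ(x_2). Cross-multiplying: (3x_1 − 4)(−3x_2) = (3x_2 − 4)(−3x_1).
Expanding both sides and cancelling the symmetric terms leaves −12·(x_1 − x_2) = 0. Since −12 ≠ 0, x_1 = x_2. Hence φ is injective.
For any y ≠ −1, solving y(−3x) = 3x − 4 for x gives a well-defined x ≠ 0. So φ is surjective.
Therefore φ is bijective.
Solving φ(x) = −8: cross-multiplying gives 3x − 4 = −8(−3x), which rearranges to −21x = 4, so x = −4/21.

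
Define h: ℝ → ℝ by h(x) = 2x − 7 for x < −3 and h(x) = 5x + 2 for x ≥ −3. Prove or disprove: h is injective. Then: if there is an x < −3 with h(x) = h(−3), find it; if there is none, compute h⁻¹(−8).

-2

Both pieces are strictly increasing (slopes 2 and 5), so each is injective on its own interval.
The left piece maps (−∞, −3) onto (−∞, −13); the right piece maps [−3, ∞) onto [−13, ∞).
These images are disjoint, so no value is attained by both pieces. Hence h is injective.
Because the two images are disjoint, no x < −3 has h(x) = h(−3), so we compute h⁻¹(−8): −8 lies in [−13, ∞), so solve 5x + 2 = −8: x = (−8 − 2)/5 = −2.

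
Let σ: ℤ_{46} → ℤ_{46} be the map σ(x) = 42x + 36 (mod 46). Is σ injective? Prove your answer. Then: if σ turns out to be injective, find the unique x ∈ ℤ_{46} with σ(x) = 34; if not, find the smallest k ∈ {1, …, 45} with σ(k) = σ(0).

23

Recall that σ is injective when σ(a) = σ(b) forces a = b.
We have gcd(42, 46) = 2 > 1. Taking a = 0 and b = 23: σ(0) = 36 and σ(23) = 42·23 + 36 = 1002 ≡ 36 (mod 46).
So σ(0) = σ(23) while 0 ≠ 23, thus σ is not injective.
Since σ is not injective, we find the least positive k with σ(k) = σ(0): this means 42k ≡ 0 (mod 46), i.e. 46 ∣ 42k. Since gcd(42, 46) = 2, dividing through by 2 this holds exactly when 23 ∣ 21k, and as gcd(21, 23) = 1, exactly when 23 ∣ k.
The smallest positive such k is 23.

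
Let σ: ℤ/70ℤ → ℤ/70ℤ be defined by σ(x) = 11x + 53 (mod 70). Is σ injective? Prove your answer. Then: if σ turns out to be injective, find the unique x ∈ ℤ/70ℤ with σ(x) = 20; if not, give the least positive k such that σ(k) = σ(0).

By definition, injectivity means: for all u, v in the domain, σ(u) = σ(v) implies u = v.
Suppose σ(u) = σ(v) in ℤ/70ℤ. Then 11u + 53 ≡ 11v + 53 (mod 70), thus 11(u − v) ≡ 0 (mod 70).
Since gcd(11, 70) = 1, 11 is invertible modulo 70, so u − v ≡ 0 (mod 70), i.e. u = v.
Thus σ is injective.
We now compute 11⁻¹ mod 70 explicitly. Euclid's algorithm: 70 = 6·11 + 4, 11 = 2·4 + 3, 4 = 1·3 + 1; back-substituting gives 1 = 51·11 − 8·70, so 11⁻¹ ≡ 51 (mod 70).
Since σ is injective, we compute σ⁻¹(20): solve 11x + 53 ≡ 20 (mod 70), i.e. 11x ≡ 37 (mod 70).
Multiplying by 11⁻¹ = 51 gives x ≡ 51·37 = 1887 = 26·70 + 67 ≡ 67 (mod 70).
Check: σ(67) = 11·67 + 53 = 790 = 11·70 + 20 ≡ 20 (mod 70).

67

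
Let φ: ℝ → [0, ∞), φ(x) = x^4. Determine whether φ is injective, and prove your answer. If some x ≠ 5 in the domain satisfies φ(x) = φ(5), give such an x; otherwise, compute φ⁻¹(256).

-5

φ(5) = 625 = (−5)^4 = φ(−5) (since 4 is even), with 5 ≠ −5. So φ is not injective.
For the follow-up, such an x exists: taking x = −5 ∈ ℝ gives φ(−5) = 625 = φ(5) with −5 ≠ 5.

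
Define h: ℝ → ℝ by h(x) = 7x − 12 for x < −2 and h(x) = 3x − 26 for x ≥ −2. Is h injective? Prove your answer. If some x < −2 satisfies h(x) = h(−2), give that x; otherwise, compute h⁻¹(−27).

Both pieces are strictly increasing (slopes 7 and 3), so each is injective on its own interval.
The left piece maps (−∞, −2) onto (−∞, −26); the right piece maps [−2, ∞) onto [−32, ∞).
These images overlap. In particular h(−2) = −32 (right piece), and solving 7x − 12 = −32 on the left piece gives x = −20/7 < −2.
So h(−20/7) = h(−2) with −20/7 ≠ −2, and h is not injective. This x = −20/7 is the requested value below −2.

-20/7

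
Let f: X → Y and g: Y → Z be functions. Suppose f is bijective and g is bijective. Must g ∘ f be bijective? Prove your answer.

bijective

Injectivity: if g(f(x_1)) = g(f(x_2)) then f(x_1) = f(x_2) (g injective) so x_1 = x_2 (f injective).
Surjectivity: for c ∈ Z pick b with g(b) = c, then a with f(a) = b; then (g ∘ f)(a) = c.
Therefore g ∘ f is bijective.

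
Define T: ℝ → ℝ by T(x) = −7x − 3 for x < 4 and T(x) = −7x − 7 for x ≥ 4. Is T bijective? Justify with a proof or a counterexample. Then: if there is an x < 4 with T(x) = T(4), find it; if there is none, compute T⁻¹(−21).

Both pieces are strictly decreasing (slopes −7 and −7), so each is injective on its own interval.
The left piece maps (−∞, 4) onto (−31, ∞); the right piece maps [4, ∞) onto (−∞, −35].
The images leave a gap (−31 has no preimage), so T is not surjective, hence not bijective.
Because the two images are disjoint, no x < 4 has T(x) = T(4), so we compute T⁻¹(−21): −21 lies in (−31, ∞), so solve −7x − 3 = −21: x = (−21 + 3)/(−7) = 18/7.

18/7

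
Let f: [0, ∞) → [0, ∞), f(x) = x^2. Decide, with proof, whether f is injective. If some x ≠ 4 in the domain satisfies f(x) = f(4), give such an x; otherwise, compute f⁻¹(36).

On [0, ∞), x ↦ x^2 is strictly increasing, so f(u) = f(v) forces u = v. Therefore f is injective.
Since x ↦ x^2 is strictly increasing on [0, ∞), it is injective there, so no x ≠ 4 in the domain has f(x) = f(4). We therefore compute f⁻¹(36) = 36^{1/2} = 6 (indeed 6^2 = 36).

6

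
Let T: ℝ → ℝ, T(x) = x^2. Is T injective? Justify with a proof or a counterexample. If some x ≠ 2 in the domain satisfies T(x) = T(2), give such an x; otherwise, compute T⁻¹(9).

-2

T(2) = 4 = (−2)^2 = T(−2) (since 2 is even), with 2 ≠ −2. So T is not injective.
For the follow-up, such an x exists: taking x = −2 ∈ ℝ gives T(−2) = 4 = T(2) with −2 ≠ 2.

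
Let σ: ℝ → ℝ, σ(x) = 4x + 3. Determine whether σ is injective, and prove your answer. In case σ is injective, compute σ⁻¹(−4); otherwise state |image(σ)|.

Recall that σ is injective if σ(x_1) = σ(x_2) implies x_1 = x_2.
Suppose σ(x_1) = σ(x_2). Then 4x_1 + 3 = 4x_2 + 3, thus 4x_1 = 4x_2, hence x_1 = x_2.
So σ is injective.
Since σ is injective, we compute σ⁻¹(−4) = (−4 − 3)/4 = −7/4.

-7/4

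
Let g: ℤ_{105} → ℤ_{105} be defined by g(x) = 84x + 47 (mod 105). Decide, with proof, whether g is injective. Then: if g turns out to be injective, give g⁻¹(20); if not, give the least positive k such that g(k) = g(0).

We have gcd(84, 105) = 21 > 1. Taking s = 0 and t = 5: g(0) = 47 and g(5) = 84·5 + 47 = 467 ≡ 47 (mod 105).
So g(0) = g(5) while 0 ≠ 5, hence g is not injective.
Since g is not injective, we find the least positive k with g(k) = g(0): this means 84k ≡ 0 (mod 105), i.e. 105 ∣ 84k. Since gcd(84, 105) = 21, dividing through by 21 this holds exactly when 5 ∣ 4k, and as gcd(4, 5) = 1, exactly when 5 ∣ k.
The smallest positive such k is 5.

5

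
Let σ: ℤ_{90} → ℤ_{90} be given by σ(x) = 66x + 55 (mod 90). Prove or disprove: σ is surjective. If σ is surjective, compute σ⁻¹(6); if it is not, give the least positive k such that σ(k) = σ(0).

15

Since gcd(66, 90) = 6, we have 66x ≡ 0 (mod 6) for all x, so σ(x) ≡ 1 (mod 6).
But 0 ≢ 1 (mod 6), so 0 ∈ ℤ_{90} has no preimage. Hence σ is not surjective.
Since σ is not surjective, we find the least positive k with σ(k) = σ(0): this means 66k ≡ 0 (mod 90), i.e. 90 ∣ 66k. Since gcd(66, 90) = 6, dividing through by 6 this holds exactly when 15 ∣ 11k, and as gcd(11, 15) = 1, exactly when 15 ∣ k.
The smallest positive such k is 15.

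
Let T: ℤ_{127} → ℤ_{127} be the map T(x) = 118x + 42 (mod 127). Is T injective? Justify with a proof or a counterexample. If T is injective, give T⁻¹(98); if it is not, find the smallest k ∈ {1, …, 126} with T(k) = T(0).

Recall: injectivity means: for all s, t in the domain, T(s) = T(t) implies s = t.
Suppose T(s) = T(t) in ℤ_{127}. Then 118s + 42 ≡ 118t + 42 (mod 127), so 118(s − t) ≡ 0 (mod 127).
Since gcd(118, 127) = 1, 118 is invertible modulo 127, so s − t ≡ 0 (mod 127), i.e. s = t.
So T is injective.
We now compute 118⁻¹ mod 127 explicitly. Euclid's algorithm: 127 = 1·118 + 9, 118 = 13·9 + 1; back-substituting gives 1 = 14·118 − 13·127, so 118⁻¹ ≡ 14 (mod 127).
Since T is injective, we compute T⁻¹(98): solve 118x + 42 ≡ 98 (mod 127), i.e. 118x ≡ 56 (mod 127).
Multiplying by 118⁻¹ = 14 gives x ≡ 14·56 = 784 = 6·127 + 22 ≡ 22 (mod 127).
Check: T(22) = 118·22 + 42 = 2638 = 20·127 + 98 ≡ 98 (mod 127).

22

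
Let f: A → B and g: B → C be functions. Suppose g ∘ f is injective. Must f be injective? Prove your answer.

Suppose f(s) = f(t). Applying g: (g ∘ f)(s) = (g ∘ f)(t). Since g ∘ f is injective, s = t. So f is injective.

injective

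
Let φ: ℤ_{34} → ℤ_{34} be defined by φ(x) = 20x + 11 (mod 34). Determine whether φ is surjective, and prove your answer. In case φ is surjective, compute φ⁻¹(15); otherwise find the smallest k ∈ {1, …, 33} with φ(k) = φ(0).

Since gcd(20, 34) = 2, we have 20x ≡ 0 (mod 2) for all x, so φ(x) ≡ 1 (mod 2).
But 0 ≢ 1 (mod 2), so 0 ∈ ℤ_{34} has no preimage. Therefore φ is not surjective.
Since φ is not surjective, we find the least positive k with φ(k) = φ(0): this means 20k ≡ 0 (mod 34), i.e. 34 ∣ 20k. Since gcd(20, 34) = 2, dividing through by 2 this holds exactly when 17 ∣ 10k, and as gcd(10, 17) = 1, exactly when 17 ∣ k.
The smallest positive such k is 17.

17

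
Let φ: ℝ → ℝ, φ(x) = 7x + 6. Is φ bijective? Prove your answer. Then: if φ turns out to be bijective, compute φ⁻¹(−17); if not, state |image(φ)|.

-23/7

Suppose φ(u) = φ(v). Then 7u + 6 = 7v + 6, hence 7u = 7v, thus u = v.
For any y ∈ ℝ, x = (y − 6)/7 satisfies φ(x) = y.
Hence φ is bijective.
Since φ is bijective, we compute φ⁻¹(−17) = (−17 − 6)/7 = −23/7.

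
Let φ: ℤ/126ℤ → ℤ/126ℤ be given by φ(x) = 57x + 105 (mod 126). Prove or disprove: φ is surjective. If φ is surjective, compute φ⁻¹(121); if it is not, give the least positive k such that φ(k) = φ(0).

Recall that surjectivity means every element of the codomain has a preimage under φ.
Since gcd(57, 126) = 3, we have 57x ≡ 0 (mod 3) for all x, so φ(x) ≡ 0 (mod 3).
But 1 ≢ 0 (mod 3), so 1 ∈ ℤ/126ℤ has no preimage. Therefore φ is not surjective.
Since φ is not surjective, we find the least positive k with φ(k) = φ(0): this means 57k ≡ 0 (mod 126), i.e. 126 ∣ 57k. Since gcd(57, 126) = 3, dividing through by 3 this holds exactly when 42 ∣ 19k, and as gcd(19, 42) = 1, exactly when 42 ∣ k.
The smallest positive such k is 42.

42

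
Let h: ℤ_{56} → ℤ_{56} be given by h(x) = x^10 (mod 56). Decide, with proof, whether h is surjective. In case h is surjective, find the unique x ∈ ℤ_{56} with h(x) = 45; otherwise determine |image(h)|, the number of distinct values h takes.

h(6): Repeated squaring mod 56: 6^1 ≡ 6, 6^2 ≡ 6² = 36, 6^4 ≡ 36² = 1296 ≡ 8, 6^8 ≡ 8² = 64 ≡ 8. Since 10 = 8 + 2, 6^10 ≡ 8·36: 8·36 = 288 ≡ 8. So 6^10 ≡ 8 (mod 56).
h(8): Repeated squaring mod 56: 8^1 ≡ 8, 8^2 ≡ 8² = 64 ≡ 8, 8^4 ≡ 8² = 64 ≡ 8, 8^8 ≡ 8² = 64 ≡ 8. Since 10 = 8 + 2, 8^10 ≡ 8·8: 8·8 = 64 ≡ 8. So 8^10 ≡ 8 (mod 56).
So h(6) = h(8) = 8 while 6 ≠ 8, hence h is not injective.
A non-injective map from the 56-element set ℤ_{56} to itself takes at most 55 distinct values, so it cannot be surjective. Hence h is not surjective.
Since h is not surjective, we determine |image(h)|. Computing x^10 mod 56 for each x (by repeated squaring, reducing mod 56 at every step), the values h(0), h(1), …, h(55) are: 0, 1, 16, 25, 32, 9, 8, 49, 8, 9, 32, 25, 16, 1, 0, 1, 16, 25, 32, 9, 8, 49, 8, 9, 32, 25, 16, 1, 0, 1, 16, 25, 32, 9, 8, 49, 8, 9, 32, 25, 16, 1, 0, 1, 16, 25, 32, 9, 8, 49, 8, 9, 32, 25, 16, 1.
The distinct values are {0, 1, 8, 9, 16, 25, 32, 49}; there are 8 of them.

8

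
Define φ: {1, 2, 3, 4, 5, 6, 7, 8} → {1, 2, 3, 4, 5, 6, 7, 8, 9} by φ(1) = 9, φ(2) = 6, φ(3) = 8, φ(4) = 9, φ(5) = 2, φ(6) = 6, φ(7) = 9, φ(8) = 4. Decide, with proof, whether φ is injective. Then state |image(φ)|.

φ(1) = 9 = φ(4) with 1 ≠ 4, so φ is not injective.
The image of φ is {2, 4, 6, 8, 9}, which has 5 elements.

5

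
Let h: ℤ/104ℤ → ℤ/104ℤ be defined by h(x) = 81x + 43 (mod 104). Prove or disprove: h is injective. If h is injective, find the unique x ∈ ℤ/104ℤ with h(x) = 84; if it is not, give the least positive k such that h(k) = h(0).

57

If h(a) = h(b), then 81a ≡ 81b (mod 104). Because gcd(81, 104) = 1, we may cancel 81 to get a ≡ b (mod 104).
Thus h is injective.
We now compute 81⁻¹ mod 104 explicitly. Euclid's algorithm: 104 = 1·81 + 23, 81 = 3·23 + 12, 23 = 1·12 + 11, 12 = 1·11 + 1; back-substituting gives 1 = 9·81 − 7·104, so 81⁻¹ ≡ 9 (mod 104).
Since h is injective, we compute h⁻¹(84): solve 81x + 43 ≡ 84 (mod 104), i.e. 81x ≡ 41 (mod 104).
Multiplying by 81⁻¹ = 9 gives x ≡ 9·41 = 369 = 3·104 + 57 ≡ 57 (mod 104).
Check: h(57) = 81·57 + 43 = 4660 = 44·104 + 84 ≡ 84 (mod 104).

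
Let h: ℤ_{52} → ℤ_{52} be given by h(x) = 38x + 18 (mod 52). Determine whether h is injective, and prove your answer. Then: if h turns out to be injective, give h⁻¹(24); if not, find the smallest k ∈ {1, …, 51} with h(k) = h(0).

We have gcd(38, 52) = 2 > 1. Taking s = 0 and t = 26: h(0) = 18 and h(26) = 38·26 + 18 = 1006 ≡ 18 (mod 52).
So h(0) = h(26) while 0 ≠ 26, hence h is not injective.
Since h is not injective, we find the least positive k with h(k) = h(0): this means 38k ≡ 0 (mod 52), i.e. 52 ∣ 38k. Since gcd(38, 52) = 2, dividing through by 2 this holds exactly when 26 ∣ 19k, and as gcd(19, 26) = 1, exactly when 26 ∣ k.
The smallest positive such k is 26.

26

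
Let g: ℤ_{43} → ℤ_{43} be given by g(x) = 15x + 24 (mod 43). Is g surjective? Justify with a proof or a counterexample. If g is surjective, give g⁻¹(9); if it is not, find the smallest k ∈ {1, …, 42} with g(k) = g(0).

By definition, surjectivity means every element of the codomain has a preimage under g.
Since gcd(15, 43) = 1, 15 is invertible modulo 43. Euclid's algorithm: 43 = 2·15 + 13, 15 = 1·13 + 2, 13 = 6·2 + 1; back-substituting gives 1 = 23·15 − 8·43, so 15⁻¹ ≡ 23 (mod 43).
For any y ∈ ℤ_{43}, x = 23(y − 24) mod 43 satisfies g(x) = 15·23(y − 24) + 24 ≡ y (since 15·23 ≡ 1 mod 43). So every y has a preimage.
Hence g is surjective.
Since g is surjective, we find g⁻¹(9): we need 15x ≡ 9 − 24 ≡ 28 (mod 43). Using 15⁻¹ = 23: x ≡ 23·28 = 644 = 14·43 + 42, so x = 42.
Check: g(42) = 15·42 + 24 = 654 = 15·43 + 9 ≡ 9 (mod 43).

42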